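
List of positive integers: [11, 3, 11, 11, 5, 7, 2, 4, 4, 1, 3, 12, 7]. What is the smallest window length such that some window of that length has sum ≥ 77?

13

add 11: running sum 11 < 77
add 3: running sum 14 < 77
add 11: running sum 25 < 77
add 11: running sum 36 < 77
add 5: running sum 41 < 77
add 7: running sum 48 < 77
add 2: running sum 50 < 77
add 4: running sum 54 < 77
add 4: running sum 58 < 77
add 1: running sum 59 < 77
add 3: running sum 62 < 77
add 12: running sum 74 < 77
add 7: shortest ending here [11, 3, 11, 11, 5, 7, 2, 4, 4, 1, 3, 12, 7] sum 81, len 13
Shortest qualifying length: 13.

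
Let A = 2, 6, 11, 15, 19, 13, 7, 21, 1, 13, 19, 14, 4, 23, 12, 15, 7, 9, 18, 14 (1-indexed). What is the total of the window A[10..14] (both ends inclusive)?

73

Elements at indices 10..14: 13, 19, 14, 4, 23
sum(13, 19, 14, 4, 23) = 73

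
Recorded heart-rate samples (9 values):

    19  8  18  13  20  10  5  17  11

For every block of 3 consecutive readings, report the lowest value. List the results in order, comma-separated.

Sliding a size-3 window across the 9 values:
[19, 8, 18] → min 8
[8, 18, 13] → min 8
[18, 13, 20] → min 13
[13, 20, 10] → min 10
[20, 10, 5] → min 5
[10, 5, 17] → min 5
[5, 17, 11] → min 5

8, 8, 13, 10, 5, 5, 5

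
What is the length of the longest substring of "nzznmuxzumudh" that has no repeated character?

5

add n: [n] len 1
add z: [n, z] len 2
add z (repeat z, move left end past it): [z] len 1
add n: [z, n] len 2
add m: [z, n, m] len 3
add u: [z, n, m, u] len 4
add x: [z, n, m, u, x] len 5
add z (repeat z, move left end past it): [n, m, u, x, z] len 5
add u (repeat u, move left end past it): [x, z, u] len 3
add m: [x, z, u, m] len 4
add u (repeat u, move left end past it): [m, u] len 2
add d: [m, u, d] len 3
add h: [m, u, d, h] len 4
Longest all-distinct length: 5.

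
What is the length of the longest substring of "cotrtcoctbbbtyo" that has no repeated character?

4

add c: [c] len 1
add o: [c, o] len 2
add t: [c, o, t] len 3
add r: [c, o, t, r] len 4
add t (repeat t, move left end past it): [r, t] len 2
add c: [r, t, c] len 3
add o: [r, t, c, o] len 4
add c (repeat c, move left end past it): [o, c] len 2
add t: [o, c, t] len 3
add b: [o, c, t, b] len 4
add b (repeat b, move left end past it): [b] len 1
add b (repeat b, move left end past it): [b] len 1
add t: [b, t] len 2
add y: [b, t, y] len 3
add o: [b, t, y, o] len 4
Longest all-distinct length: 4.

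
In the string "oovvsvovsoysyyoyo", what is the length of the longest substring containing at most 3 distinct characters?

Extend right; when distinct count exceeds 3, shrink from the left:
add o: window [o] (1 distinct), len 1
add o: window [o, o] (1 distinct), len 2
add v: window [o, o, v] (2 distinct), len 3
add v: window [o, o, v, v] (2 distinct), len 4
add s: window [o, o, v, v, s] (3 distinct), len 5
add v: window [o, o, v, v, s, v] (3 distinct), len 6
add o: window [o, o, v, v, s, v, o] (3 distinct), len 7
add v: window [o, o, v, v, s, v, o, v] (3 distinct), len 8
add s: window [o, o, v, v, s, v, o, v, s] (3 distinct), len 9
add o: window [o, o, v, v, s, v, o, v, s, o] (3 distinct), len 10
add y: window [s, o, y] (3 distinct), len 3
add s: window [s, o, y, s] (3 distinct), len 4
add y: window [s, o, y, s, y] (3 distinct), len 5
add y: window [s, o, y, s, y, y] (3 distinct), len 6
add o: window [s, o, y, s, y, y, o] (3 distinct), len 7
add y: window [s, o, y, s, y, y, o, y] (3 distinct), len 8
add o: window [s, o, y, s, y, y, o, y, o] (3 distinct), len 9
Longest length with ≤3 distinct: 10.

10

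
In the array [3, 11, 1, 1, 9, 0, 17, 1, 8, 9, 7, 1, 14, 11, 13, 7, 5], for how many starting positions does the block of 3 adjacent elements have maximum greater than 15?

3

3 11 1 → max 11
11 1 1 → max 11
1 1 9 → max 9
1 9 0 → max 9
9 0 17 → max 17  > 15 ✓
0 17 1 → max 17  > 15 ✓
17 1 8 → max 17  > 15 ✓
1 8 9 → max 9
8 9 7 → max 9
9 7 1 → max 9
7 1 14 → max 14
1 14 11 → max 14
14 11 13 → max 14
11 13 7 → max 13
13 7 5 → max 13
3 windows satisfy the condition.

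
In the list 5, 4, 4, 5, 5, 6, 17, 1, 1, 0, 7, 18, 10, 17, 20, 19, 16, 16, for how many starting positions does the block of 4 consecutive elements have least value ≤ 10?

13

(5, 4, 4, 5) → min 4  ≤ 10 ✓
(4, 4, 5, 5) → min 4  ≤ 10 ✓
(4, 5, 5, 6) → min 4  ≤ 10 ✓
(5, 5, 6, 17) → min 5  ≤ 10 ✓
(5, 6, 17, 1) → min 1  ≤ 10 ✓
(6, 17, 1, 1) → min 1  ≤ 10 ✓
(17, 1, 1, 0) → min 0  ≤ 10 ✓
(1, 1, 0, 7) → min 0  ≤ 10 ✓
(1, 0, 7, 18) → min 0  ≤ 10 ✓
(0, 7, 18, 10) → min 0  ≤ 10 ✓
(7, 18, 10, 17) → min 7  ≤ 10 ✓
(18, 10, 17, 20) → min 10  ≤ 10 ✓
(10, 17, 20, 19) → min 10  ≤ 10 ✓
(17, 20, 19, 16) → min 16
(20, 19, 16, 16) → min 16
13 windows satisfy the condition.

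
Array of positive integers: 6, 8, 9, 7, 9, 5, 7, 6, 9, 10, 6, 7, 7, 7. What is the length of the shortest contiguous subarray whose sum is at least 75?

10

add 6: running sum 6 < 75
add 8: running sum 14 < 75
add 9: running sum 23 < 75
add 7: running sum 30 < 75
add 9: running sum 39 < 75
add 5: running sum 44 < 75
add 7: running sum 51 < 75
add 6: running sum 57 < 75
add 9: running sum 66 < 75
end 9: [6, 8, 9, 7, 9, 5, 7, 6, 9, 10] sum 76, len 10
end 10: [8, 9, 7, 9, 5, 7, 6, 9, 10, 6] sum 76, len 10
end 11: [9, 7, 9, 5, 7, 6, 9, 10, 6, 7] sum 75, len 10
end 12: [9, 7, 9, 5, 7, 6, 9, 10, 6, 7, 7] sum 82, len 11
end 13: [7, 9, 5, 7, 6, 9, 10, 6, 7, 7, 7] sum 80, len 11
Shortest qualifying length: 10.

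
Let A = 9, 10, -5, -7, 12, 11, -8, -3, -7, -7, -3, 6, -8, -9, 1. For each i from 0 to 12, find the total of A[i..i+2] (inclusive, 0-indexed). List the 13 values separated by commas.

14, -2, 0, 16, 15, 0, -18, -17, -17, -4, -5, -11, -16

Sliding a size-3 window across the 15 values:
[9, 10, -5] → sum 14
[10, -5, -7] → sum -2
[-5, -7, 12] → sum 0
[-7, 12, 11] → sum 16
[12, 11, -8] → sum 15
[11, -8, -3] → sum 0
[-8, -3, -7] → sum -18
[-3, -7, -7] → sum -17
[-7, -7, -3] → sum -17
[-7, -3, 6] → sum -4
[-3, 6, -8] → sum -5
[6, -8, -9] → sum -11
[-8, -9, 1] → sum -16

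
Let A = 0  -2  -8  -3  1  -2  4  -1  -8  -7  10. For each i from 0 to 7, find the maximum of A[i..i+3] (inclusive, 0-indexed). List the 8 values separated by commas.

0, 1, 1, 4, 4, 4, 4, 10

[0, -2, -8, -3] → max 0
[-2, -8, -3, 1] → max 1
[-8, -3, 1, -2] → max 1
[-3, 1, -2, 4] → max 4
[1, -2, 4, -1] → max 4
[-2, 4, -1, -8] → max 4
[4, -1, -8, -7] → max 4
[-1, -8, -7, 10] → max 10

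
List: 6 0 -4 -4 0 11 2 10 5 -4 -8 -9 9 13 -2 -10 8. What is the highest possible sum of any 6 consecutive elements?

24

Each size-6 window and its sum:
[6, 0, -4, -4, 0, 11] → sum 9
[0, -4, -4, 0, 11, 2] → sum 5
[-4, -4, 0, 11, 2, 10] → sum 15
[-4, 0, 11, 2, 10, 5] → sum 24
[0, 11, 2, 10, 5, -4] → sum 24
[11, 2, 10, 5, -4, -8] → sum 16
[2, 10, 5, -4, -8, -9] → sum -4
[10, 5, -4, -8, -9, 9] → sum 3
[5, -4, -8, -9, 9, 13] → sum 6
[-4, -8, -9, 9, 13, -2] → sum -1
[-8, -9, 9, 13, -2, -10] → sum -7
[-9, 9, 13, -2, -10, 8] → sum 9
Highest of these is 24.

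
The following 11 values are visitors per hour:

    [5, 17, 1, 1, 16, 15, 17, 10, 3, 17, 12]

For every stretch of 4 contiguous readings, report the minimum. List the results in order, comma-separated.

1, 1, 1, 1, 10, 3, 3, 3

5 17 1 1 → min 1
17 1 1 16 → min 1
1 1 16 15 → min 1
1 16 15 17 → min 1
16 15 17 10 → min 10
15 17 10 3 → min 3
17 10 3 17 → min 3
10 3 17 12 → min 3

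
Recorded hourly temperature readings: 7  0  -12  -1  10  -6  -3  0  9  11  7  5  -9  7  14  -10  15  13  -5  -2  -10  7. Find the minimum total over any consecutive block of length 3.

(7, 0, -12) → sum -5
(0, -12, -1) → sum -13
(-12, -1, 10) → sum -3
(-1, 10, -6) → sum 3
(10, -6, -3) → sum 1
(-6, -3, 0) → sum -9
(-3, 0, 9) → sum 6
(0, 9, 11) → sum 20
(9, 11, 7) → sum 27
(11, 7, 5) → sum 23
(7, 5, -9) → sum 3
(5, -9, 7) → sum 3
(-9, 7, 14) → sum 12
(7, 14, -10) → sum 11
(14, -10, 15) → sum 19
(-10, 15, 13) → sum 18
(15, 13, -5) → sum 23
(13, -5, -2) → sum 6
(-5, -2, -10) → sum -17
(-2, -10, 7) → sum -5
Minimum of these is -17.

-17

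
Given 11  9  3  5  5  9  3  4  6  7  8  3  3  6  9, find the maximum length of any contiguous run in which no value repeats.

[11] len 1
[11, 9] len 2
[11, 9, 3] len 3
[11, 9, 3, 5] len 4
[5] len 1
[5, 9] len 2
[5, 9, 3] len 3
[5, 9, 3, 4] len 4
[5, 9, 3, 4, 6] len 5
[5, 9, 3, 4, 6, 7] len 6
[5, 9, 3, 4, 6, 7, 8] len 7
[4, 6, 7, 8, 3] len 5
[3] len 1
[3, 6] len 2
[3, 6, 9] len 3
Longest all-distinct length: 7.

7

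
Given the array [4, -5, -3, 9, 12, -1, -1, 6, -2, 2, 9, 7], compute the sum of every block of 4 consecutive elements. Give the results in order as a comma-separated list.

[4, -5, -3, 9] → sum 5
[-5, -3, 9, 12] → sum 13
[-3, 9, 12, -1] → sum 17
[9, 12, -1, -1] → sum 19
[12, -1, -1, 6] → sum 16
[-1, -1, 6, -2] → sum 2
[-1, 6, -2, 2] → sum 5
[6, -2, 2, 9] → sum 15
[-2, 2, 9, 7] → sum 16

5, 13, 17, 19, 16, 2, 5, 15, 16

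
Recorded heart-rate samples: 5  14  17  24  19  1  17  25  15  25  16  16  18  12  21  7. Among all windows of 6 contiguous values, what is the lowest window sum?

80

[5, 14, 17, 24, 19, 1] → sum 80
[14, 17, 24, 19, 1, 17] → sum 92
[17, 24, 19, 1, 17, 25] → sum 103
[24, 19, 1, 17, 25, 15] → sum 101
[19, 1, 17, 25, 15, 25] → sum 102
[1, 17, 25, 15, 25, 16] → sum 99
[17, 25, 15, 25, 16, 16] → sum 114
[25, 15, 25, 16, 16, 18] → sum 115
[15, 25, 16, 16, 18, 12] → sum 102
[25, 16, 16, 18, 12, 21] → sum 108
[16, 16, 18, 12, 21, 7] → sum 90
Lowest of these is 80.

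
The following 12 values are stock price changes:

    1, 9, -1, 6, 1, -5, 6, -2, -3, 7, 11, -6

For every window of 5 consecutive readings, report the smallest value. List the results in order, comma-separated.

[1, 9, -1, 6, 1] → min -1
[9, -1, 6, 1, -5] → min -5
[-1, 6, 1, -5, 6] → min -5
[6, 1, -5, 6, -2] → min -5
[1, -5, 6, -2, -3] → min -5
[-5, 6, -2, -3, 7] → min -5
[6, -2, -3, 7, 11] → min -3
[-2, -3, 7, 11, -6] → min -6

-1, -5, -5, -5, -5, -5, -3, -6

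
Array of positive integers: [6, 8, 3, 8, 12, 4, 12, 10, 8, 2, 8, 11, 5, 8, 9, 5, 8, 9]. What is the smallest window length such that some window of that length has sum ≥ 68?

Extend right; whenever the sum reaches 68, record the length and shrink from the left:
add 6: running sum 6 < 68
add 8: running sum 14 < 68
add 3: running sum 17 < 68
add 8: running sum 25 < 68
add 12: running sum 37 < 68
add 4: running sum 41 < 68
add 12: running sum 53 < 68
add 10: running sum 63 < 68
add 8: shortest ending here [6, 8, 3, 8, 12, 4, 12, 10, 8] sum 71, len 9
add 2: shortest ending here [6, 8, 3, 8, 12, 4, 12, 10, 8, 2] sum 73, len 10
add 8: shortest ending here [8, 3, 8, 12, 4, 12, 10, 8, 2, 8] sum 75, len 10
add 11: shortest ending here [8, 12, 4, 12, 10, 8, 2, 8, 11] sum 75, len 9
add 5: shortest ending here [12, 4, 12, 10, 8, 2, 8, 11, 5] sum 72, len 9
add 8: shortest ending here [4, 12, 10, 8, 2, 8, 11, 5, 8] sum 68, len 9
add 9: shortest ending here [12, 10, 8, 2, 8, 11, 5, 8, 9] sum 73, len 9
add 5: shortest ending here [12, 10, 8, 2, 8, 11, 5, 8, 9, 5] sum 78, len 10
add 8: shortest ending here [10, 8, 2, 8, 11, 5, 8, 9, 5, 8] sum 74, len 10
add 9: shortest ending here [8, 2, 8, 11, 5, 8, 9, 5, 8, 9] sum 73, len 10
Shortest qualifying length: 9.

9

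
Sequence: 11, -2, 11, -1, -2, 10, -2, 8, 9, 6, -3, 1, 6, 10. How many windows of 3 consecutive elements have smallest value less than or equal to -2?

10

(11, -2, 11) → min -2  ≤ -2 ✓
(-2, 11, -1) → min -2  ≤ -2 ✓
(11, -1, -2) → min -2  ≤ -2 ✓
(-1, -2, 10) → min -2  ≤ -2 ✓
(-2, 10, -2) → min -2  ≤ -2 ✓
(10, -2, 8) → min -2  ≤ -2 ✓
(-2, 8, 9) → min -2  ≤ -2 ✓
(8, 9, 6) → min 6
(9, 6, -3) → min -3  ≤ -2 ✓
(6, -3, 1) → min -3  ≤ -2 ✓
(-3, 1, 6) → min -3  ≤ -2 ✓
(1, 6, 10) → min 1
10 windows satisfy the condition.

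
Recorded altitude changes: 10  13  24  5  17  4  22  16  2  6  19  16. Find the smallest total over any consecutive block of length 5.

50

Window sums for each of the 8 positions:
[10, 13, 24, 5, 17] → sum 69
[13, 24, 5, 17, 4] → sum 63
[24, 5, 17, 4, 22] → sum 72
[5, 17, 4, 22, 16] → sum 64
[17, 4, 22, 16, 2] → sum 61
[4, 22, 16, 2, 6] → sum 50
[22, 16, 2, 6, 19] → sum 65
[16, 2, 6, 19, 16] → sum 59
Smallest of these is 50.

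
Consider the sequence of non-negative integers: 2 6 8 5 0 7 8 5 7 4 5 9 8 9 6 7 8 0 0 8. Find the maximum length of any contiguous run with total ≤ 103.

18

[2] sum 2 len 1
[2, 6] sum 8 len 2
[2, 6, 8] sum 16 len 3
[2, 6, 8, 5] sum 21 len 4
[2, 6, 8, 5, 0] sum 21 len 5
[2, 6, 8, 5, 0, 7] sum 28 len 6
[2, 6, 8, 5, 0, 7, 8] sum 36 len 7
[2, 6, 8, 5, 0, 7, 8, 5] sum 41 len 8
[2, 6, 8, 5, 0, 7, 8, 5, 7] sum 48 len 9
[2, 6, 8, 5, 0, 7, 8, 5, 7, 4] sum 52 len 10
[2, 6, 8, 5, 0, 7, 8, 5, 7, 4, 5] sum 57 len 11
[2, 6, 8, 5, 0, 7, 8, 5, 7, 4, 5, 9] sum 66 len 12
[2, 6, 8, 5, 0, 7, 8, 5, 7, 4, 5, 9, 8] sum 74 len 13
[2, 6, 8, 5, 0, 7, 8, 5, 7, 4, 5, 9, 8, 9] sum 83 len 14
[2, 6, 8, 5, 0, 7, 8, 5, 7, 4, 5, 9, 8, 9, 6] sum 89 len 15
[2, 6, 8, 5, 0, 7, 8, 5, 7, 4, 5, 9, 8, 9, 6, 7] sum 96 len 16
[6, 8, 5, 0, 7, 8, 5, 7, 4, 5, 9, 8, 9, 6, 7, 8] sum 102 len 16
[6, 8, 5, 0, 7, 8, 5, 7, 4, 5, 9, 8, 9, 6, 7, 8, 0] sum 102 len 17
[6, 8, 5, 0, 7, 8, 5, 7, 4, 5, 9, 8, 9, 6, 7, 8, 0, 0] sum 102 len 18
[5, 0, 7, 8, 5, 7, 4, 5, 9, 8, 9, 6, 7, 8, 0, 0, 8] sum 96 len 17
Longest length seen: 18.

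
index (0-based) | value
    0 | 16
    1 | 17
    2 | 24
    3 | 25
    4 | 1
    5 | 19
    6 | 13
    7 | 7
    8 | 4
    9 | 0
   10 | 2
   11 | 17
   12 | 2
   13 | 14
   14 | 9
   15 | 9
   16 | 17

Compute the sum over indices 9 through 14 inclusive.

Elements at indices 9..14: 0, 2, 17, 2, 14, 9
sum(0, 2, 17, 2, 14, 9) = 44

44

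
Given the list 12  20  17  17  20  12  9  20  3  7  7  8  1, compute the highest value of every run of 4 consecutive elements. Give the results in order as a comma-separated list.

Sliding a size-4 window across the 13 values:
(12, 20, 17, 17) → max 20
(20, 17, 17, 20) → max 20
(17, 17, 20, 12) → max 20
(17, 20, 12, 9) → max 20
(20, 12, 9, 20) → max 20
(12, 9, 20, 3) → max 20
(9, 20, 3, 7) → max 20
(20, 3, 7, 7) → max 20
(3, 7, 7, 8) → max 8
(7, 7, 8, 1) → max 8

20, 20, 20, 20, 20, 20, 20, 20, 8, 8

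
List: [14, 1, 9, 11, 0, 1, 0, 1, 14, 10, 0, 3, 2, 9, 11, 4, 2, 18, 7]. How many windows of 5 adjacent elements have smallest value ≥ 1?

[14, 1, 9, 11, 0] → min 0
[1, 9, 11, 0, 1] → min 0
[9, 11, 0, 1, 0] → min 0
[11, 0, 1, 0, 1] → min 0
[0, 1, 0, 1, 14] → min 0
[1, 0, 1, 14, 10] → min 0
[0, 1, 14, 10, 0] → min 0
[1, 14, 10, 0, 3] → min 0
[14, 10, 0, 3, 2] → min 0
[10, 0, 3, 2, 9] → min 0
[0, 3, 2, 9, 11] → min 0
[3, 2, 9, 11, 4] → min 2  ≥ 1 ✓
[2, 9, 11, 4, 2] → min 2  ≥ 1 ✓
[9, 11, 4, 2, 18] → min 2  ≥ 1 ✓
[11, 4, 2, 18, 7] → min 2  ≥ 1 ✓
4 windows satisfy the condition.

4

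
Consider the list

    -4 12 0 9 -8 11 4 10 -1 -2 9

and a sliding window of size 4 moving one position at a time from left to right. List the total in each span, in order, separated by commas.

-4 12 0 9 → sum 17
12 0 9 -8 → sum 13
0 9 -8 11 → sum 12
9 -8 11 4 → sum 16
-8 11 4 10 → sum 17
11 4 10 -1 → sum 24
4 10 -1 -2 → sum 11
10 -1 -2 9 → sum 16

17, 13, 12, 16, 17, 24, 11, 16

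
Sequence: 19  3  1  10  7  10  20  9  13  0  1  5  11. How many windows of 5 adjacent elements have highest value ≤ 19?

19 3 1 10 7 → max 19  ≤ 19 ✓
3 1 10 7 10 → max 10  ≤ 19 ✓
1 10 7 10 20 → max 20
10 7 10 20 9 → max 20
7 10 20 9 13 → max 20
10 20 9 13 0 → max 20
20 9 13 0 1 → max 20
9 13 0 1 5 → max 13  ≤ 19 ✓
13 0 1 5 11 → max 13  ≤ 19 ✓
4 windows satisfy the condition.

4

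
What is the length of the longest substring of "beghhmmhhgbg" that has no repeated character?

add b: [b] len 1
add e: [b, e] len 2
add g: [b, e, g] len 3
add h: [b, e, g, h] len 4
add h (repeat h, move left end past it): [h] len 1
add m: [h, m] len 2
add m (repeat m, move left end past it): [m] len 1
add h: [m, h] len 2
add h (repeat h, move left end past it): [h] len 1
add g: [h, g] len 2
add b: [h, g, b] len 3
add g (repeat g, move left end past it): [b, g] len 2
Longest all-distinct length: 4.

4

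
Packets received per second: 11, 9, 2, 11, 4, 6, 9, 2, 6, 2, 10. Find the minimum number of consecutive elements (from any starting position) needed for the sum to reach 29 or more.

add 11: running sum 11 < 29
add 9: running sum 20 < 29
add 2: running sum 22 < 29
add 11: shortest ending here [11, 9, 2, 11] sum 33, len 4
add 4: shortest ending here [11, 9, 2, 11, 4] sum 37, len 5
add 6: shortest ending here [9, 2, 11, 4, 6] sum 32, len 5
add 9: shortest ending here [11, 4, 6, 9] sum 30, len 4
add 2: shortest ending here [11, 4, 6, 9, 2] sum 32, len 5
add 6: shortest ending here [11, 4, 6, 9, 2, 6] sum 38, len 6
add 2: shortest ending here [4, 6, 9, 2, 6, 2] sum 29, len 6
add 10: shortest ending here [9, 2, 6, 2, 10] sum 29, len 5
Shortest qualifying length: 4.

4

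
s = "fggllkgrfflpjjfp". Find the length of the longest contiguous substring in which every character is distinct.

5

add f: [f] len 1
add g: [f, g] len 2
add g (repeat g, move left end past it): [g] len 1
add l: [g, l] len 2
add l (repeat l, move left end past it): [l] len 1
add k: [l, k] len 2
add g: [l, k, g] len 3
add r: [l, k, g, r] len 4
add f: [l, k, g, r, f] len 5
add f (repeat f, move left end past it): [f] len 1
add l: [f, l] len 2
add p: [f, l, p] len 3
add j: [f, l, p, j] len 4
add j (repeat j, move left end past it): [j] len 1
add f: [j, f] len 2
add p: [j, f, p] len 3
Longest all-distinct length: 5.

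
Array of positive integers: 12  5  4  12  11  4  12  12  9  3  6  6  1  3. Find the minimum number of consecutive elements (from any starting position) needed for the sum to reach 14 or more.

2

Extend right; whenever the sum reaches 14, record the length and shrink from the left:
add 12: running sum 12 < 14
add 5: shortest ending here [12, 5] sum 17, len 2
add 4: shortest ending here [12, 5, 4] sum 21, len 3
add 12: shortest ending here [4, 12] sum 16, len 2
add 11: shortest ending here [12, 11] sum 23, len 2
add 4: shortest ending here [11, 4] sum 15, len 2
add 12: shortest ending here [4, 12] sum 16, len 2
add 12: shortest ending here [12, 12] sum 24, len 2
add 9: shortest ending here [12, 9] sum 21, len 2
add 3: shortest ending here [12, 9, 3] sum 24, len 3
add 6: shortest ending here [9, 3, 6] sum 18, len 3
add 6: shortest ending here [3, 6, 6] sum 15, len 3
add 1: shortest ending here [3, 6, 6, 1] sum 16, len 4
add 3: shortest ending here [6, 6, 1, 3] sum 16, len 4
Shortest qualifying length: 2.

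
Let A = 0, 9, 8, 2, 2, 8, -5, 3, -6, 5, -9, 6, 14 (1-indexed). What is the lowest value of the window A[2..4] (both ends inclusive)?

Elements at indices 2..4: 9, 8, 2
min(9, 8, 2) = 2

2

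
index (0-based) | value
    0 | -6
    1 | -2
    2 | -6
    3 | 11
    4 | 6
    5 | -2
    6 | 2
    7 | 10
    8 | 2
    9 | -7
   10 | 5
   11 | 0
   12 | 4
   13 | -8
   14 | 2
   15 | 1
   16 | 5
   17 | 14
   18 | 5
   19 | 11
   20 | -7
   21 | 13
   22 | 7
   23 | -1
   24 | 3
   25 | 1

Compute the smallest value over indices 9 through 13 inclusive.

-8

Elements at indices 9..13: -7, 5, 0, 4, -8
min(-7, 5, 0, 4, -8) = -8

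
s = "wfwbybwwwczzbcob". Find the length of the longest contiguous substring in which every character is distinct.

4

add w: [w] len 1
add f: [w, f] len 2
add w (repeat w, move left end past it): [f, w] len 2
add b: [f, w, b] len 3
add y: [f, w, b, y] len 4
add b (repeat b, move left end past it): [y, b] len 2
add w: [y, b, w] len 3
add w (repeat w, move left end past it): [w] len 1
add w (repeat w, move left end past it): [w] len 1
add c: [w, c] len 2
add z: [w, c, z] len 3
add z (repeat z, move left end past it): [z] len 1
add b: [z, b] len 2
add c: [z, b, c] len 3
add o: [z, b, c, o] len 4
add b (repeat b, move left end past it): [c, o, b] len 3
Longest all-distinct length: 4.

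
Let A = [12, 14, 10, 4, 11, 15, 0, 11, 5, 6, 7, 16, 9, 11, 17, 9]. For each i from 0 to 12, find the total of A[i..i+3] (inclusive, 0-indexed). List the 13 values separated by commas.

12 14 10 4 → sum 40
14 10 4 11 → sum 39
10 4 11 15 → sum 40
4 11 15 0 → sum 30
11 15 0 11 → sum 37
15 0 11 5 → sum 31
0 11 5 6 → sum 22
11 5 6 7 → sum 29
5 6 7 16 → sum 34
6 7 16 9 → sum 38
7 16 9 11 → sum 43
16 9 11 17 → sum 53
9 11 17 9 → sum 46

40, 39, 40, 30, 37, 31, 22, 29, 34, 38, 43, 53, 46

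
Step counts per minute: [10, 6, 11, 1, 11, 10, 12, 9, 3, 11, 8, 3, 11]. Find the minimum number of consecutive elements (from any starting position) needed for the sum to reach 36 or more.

4

add 10: running sum 10 < 36
add 6: running sum 16 < 36
add 11: running sum 27 < 36
add 1: running sum 28 < 36
add 11: shortest ending here [10, 6, 11, 1, 11] sum 39, len 5
add 10: shortest ending here [6, 11, 1, 11, 10] sum 39, len 5
add 12: shortest ending here [11, 1, 11, 10, 12] sum 45, len 5
add 9: shortest ending here [11, 10, 12, 9] sum 42, len 4
add 3: shortest ending here [11, 10, 12, 9, 3] sum 45, len 5
add 11: shortest ending here [10, 12, 9, 3, 11] sum 45, len 5
add 8: shortest ending here [12, 9, 3, 11, 8] sum 43, len 5
add 3: shortest ending here [12, 9, 3, 11, 8, 3] sum 46, len 6
add 11: shortest ending here [3, 11, 8, 3, 11] sum 36, len 5
Shortest qualifying length: 4.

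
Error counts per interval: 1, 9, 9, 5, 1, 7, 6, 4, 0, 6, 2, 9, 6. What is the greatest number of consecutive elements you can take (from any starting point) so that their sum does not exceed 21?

5

add 1: [1] sum 1, len 1
add 9: [1, 9] sum 10, len 2
add 9: [1, 9, 9] sum 19, len 3
add 5: [9, 5] sum 14, len 2
add 1: [9, 5, 1] sum 15, len 3
add 7: [5, 1, 7] sum 13, len 3
add 6: [5, 1, 7, 6] sum 19, len 4
add 4: [1, 7, 6, 4] sum 18, len 4
add 0: [1, 7, 6, 4, 0] sum 18, len 5
add 6: [6, 4, 0, 6] sum 16, len 4
add 2: [6, 4, 0, 6, 2] sum 18, len 5
add 9: [4, 0, 6, 2, 9] sum 21, len 5
add 6: [2, 9, 6] sum 17, len 3
Longest length seen: 5.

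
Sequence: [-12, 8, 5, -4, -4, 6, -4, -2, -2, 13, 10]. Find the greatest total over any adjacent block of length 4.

-12 8 5 -4 → sum -3
8 5 -4 -4 → sum 5
5 -4 -4 6 → sum 3
-4 -4 6 -4 → sum -6
-4 6 -4 -2 → sum -4
6 -4 -2 -2 → sum -2
-4 -2 -2 13 → sum 5
-2 -2 13 10 → sum 19
Greatest of these is 19.

19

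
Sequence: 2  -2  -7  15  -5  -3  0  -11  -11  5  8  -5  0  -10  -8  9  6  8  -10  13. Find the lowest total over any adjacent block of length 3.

-22

2 -2 -7 → sum -7
-2 -7 15 → sum 6
-7 15 -5 → sum 3
15 -5 -3 → sum 7
-5 -3 0 → sum -8
-3 0 -11 → sum -14
0 -11 -11 → sum -22
-11 -11 5 → sum -17
-11 5 8 → sum 2
5 8 -5 → sum 8
8 -5 0 → sum 3
-5 0 -10 → sum -15
0 -10 -8 → sum -18
-10 -8 9 → sum -9
-8 9 6 → sum 7
9 6 8 → sum 23
6 8 -10 → sum 4
8 -10 13 → sum 11
Lowest of these is -22.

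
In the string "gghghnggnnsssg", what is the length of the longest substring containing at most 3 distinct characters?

[g] 1 distinct, len 1
[g, g] 1 distinct, len 2
[g, g, h] 2 distinct, len 3
[g, g, h, g] 2 distinct, len 4
[g, g, h, g, h] 2 distinct, len 5
[g, g, h, g, h, n] 3 distinct, len 6
[g, g, h, g, h, n, g] 3 distinct, len 7
[g, g, h, g, h, n, g, g] 3 distinct, len 8
[g, g, h, g, h, n, g, g, n] 3 distinct, len 9
[g, g, h, g, h, n, g, g, n, n] 3 distinct, len 10
[n, g, g, n, n, s] 3 distinct, len 6
[n, g, g, n, n, s, s] 3 distinct, len 7
[n, g, g, n, n, s, s, s] 3 distinct, len 8
[n, g, g, n, n, s, s, s, g] 3 distinct, len 9
Longest length with ≤3 distinct: 10.

10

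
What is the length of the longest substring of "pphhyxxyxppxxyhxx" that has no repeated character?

add p: [p] len 1
add p (repeat p, move left end past it): [p] len 1
add h: [p, h] len 2
add h (repeat h, move left end past it): [h] len 1
add y: [h, y] len 2
add x: [h, y, x] len 3
add x (repeat x, move left end past it): [x] len 1
add y: [x, y] len 2
add x (repeat x, move left end past it): [y, x] len 2
add p: [y, x, p] len 3
add p (repeat p, move left end past it): [p] len 1
add x: [p, x] len 2
add x (repeat x, move left end past it): [x] len 1
add y: [x, y] len 2
add h: [x, y, h] len 3
add x (repeat x, move left end past it): [y, h, x] len 3
add x (repeat x, move left end past it): [x] len 1
Longest all-distinct length: 3.

3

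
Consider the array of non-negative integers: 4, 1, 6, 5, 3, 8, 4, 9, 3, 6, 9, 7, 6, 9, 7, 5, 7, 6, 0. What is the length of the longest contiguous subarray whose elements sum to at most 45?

9

Extend to the right; shrink from the left whenever the sum exceeds 45:
add 4: [4] sum 4, len 1
add 1: [4, 1] sum 5, len 2
add 6: [4, 1, 6] sum 11, len 3
add 5: [4, 1, 6, 5] sum 16, len 4
add 3: [4, 1, 6, 5, 3] sum 19, len 5
add 8: [4, 1, 6, 5, 3, 8] sum 27, len 6
add 4: [4, 1, 6, 5, 3, 8, 4] sum 31, len 7
add 9: [4, 1, 6, 5, 3, 8, 4, 9] sum 40, len 8
add 3: [4, 1, 6, 5, 3, 8, 4, 9, 3] sum 43, len 9
add 6: [1, 6, 5, 3, 8, 4, 9, 3, 6] sum 45, len 9
add 9: [3, 8, 4, 9, 3, 6, 9] sum 42, len 7
add 7: [4, 9, 3, 6, 9, 7] sum 38, len 6
add 6: [4, 9, 3, 6, 9, 7, 6] sum 44, len 7
add 9: [3, 6, 9, 7, 6, 9] sum 40, len 6
add 7: [6, 9, 7, 6, 9, 7] sum 44, len 6
add 5: [9, 7, 6, 9, 7, 5] sum 43, len 6
add 7: [7, 6, 9, 7, 5, 7] sum 41, len 6
add 6: [6, 9, 7, 5, 7, 6] sum 40, len 6
add 0: [6, 9, 7, 5, 7, 6, 0] sum 40, len 7
Longest length seen: 9.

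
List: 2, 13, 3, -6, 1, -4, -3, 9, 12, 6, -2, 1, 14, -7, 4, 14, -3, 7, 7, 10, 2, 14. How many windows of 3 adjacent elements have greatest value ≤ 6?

4

2 13 3 → max 13
13 3 -6 → max 13
3 -6 1 → max 3  ≤ 6 ✓
-6 1 -4 → max 1  ≤ 6 ✓
1 -4 -3 → max 1  ≤ 6 ✓
-4 -3 9 → max 9
-3 9 12 → max 12
9 12 6 → max 12
12 6 -2 → max 12
6 -2 1 → max 6  ≤ 6 ✓
-2 1 14 → max 14
1 14 -7 → max 14
14 -7 4 → max 14
-7 4 14 → max 14
4 14 -3 → max 14
14 -3 7 → max 14
-3 7 7 → max 7
7 7 10 → max 10
7 10 2 → max 10
10 2 14 → max 14
4 windows satisfy the condition.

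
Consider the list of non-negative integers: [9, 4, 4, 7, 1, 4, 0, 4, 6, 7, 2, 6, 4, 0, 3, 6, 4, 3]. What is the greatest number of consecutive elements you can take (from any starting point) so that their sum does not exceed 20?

6

→ 9: sum 9, len 1
→ 4: sum 13, len 2
→ 4: sum 17, len 3
→ 7 (dropped 9): sum 15, len 3
→ 1: sum 16, len 4
→ 4: sum 20, len 5
→ 0: sum 20, len 6
→ 4 (dropped 4): sum 20, len 6
→ 6 (dropped 4, 7): sum 15, len 5
→ 7 (dropped 1, 4): sum 17, len 4
→ 2: sum 19, len 5
→ 6 (dropped 0, 4, 6): sum 15, len 3
→ 4: sum 19, len 4
→ 0: sum 19, len 5
→ 3 (dropped 7): sum 15, len 5
→ 6 (dropped 2): sum 19, len 5
→ 4 (dropped 6): sum 17, len 5
→ 3: sum 20, len 6
Longest length seen: 6.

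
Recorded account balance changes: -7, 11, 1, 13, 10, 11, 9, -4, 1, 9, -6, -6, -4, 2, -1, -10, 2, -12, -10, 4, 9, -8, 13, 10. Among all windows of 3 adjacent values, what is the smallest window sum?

(-7, 11, 1) → sum 5
(11, 1, 13) → sum 25
(1, 13, 10) → sum 24
(13, 10, 11) → sum 34
(10, 11, 9) → sum 30
(11, 9, -4) → sum 16
(9, -4, 1) → sum 6
(-4, 1, 9) → sum 6
(1, 9, -6) → sum 4
(9, -6, -6) → sum -3
(-6, -6, -4) → sum -16
(-6, -4, 2) → sum -8
(-4, 2, -1) → sum -3
(2, -1, -10) → sum -9
(-1, -10, 2) → sum -9
(-10, 2, -12) → sum -20
(2, -12, -10) → sum -20
(-12, -10, 4) → sum -18
(-10, 4, 9) → sum 3
(4, 9, -8) → sum 5
(9, -8, 13) → sum 14
(-8, 13, 10) → sum 15
Smallest of these is -20.

-20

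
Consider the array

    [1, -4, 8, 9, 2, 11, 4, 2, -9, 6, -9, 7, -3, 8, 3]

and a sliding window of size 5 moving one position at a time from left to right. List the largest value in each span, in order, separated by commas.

9, 11, 11, 11, 11, 11, 6, 7, 7, 8, 8

[1, -4, 8, 9, 2] → max 9
[-4, 8, 9, 2, 11] → max 11
[8, 9, 2, 11, 4] → max 11
[9, 2, 11, 4, 2] → max 11
[2, 11, 4, 2, -9] → max 11
[11, 4, 2, -9, 6] → max 11
[4, 2, -9, 6, -9] → max 6
[2, -9, 6, -9, 7] → max 7
[-9, 6, -9, 7, -3] → max 7
[6, -9, 7, -3, 8] → max 8
[-9, 7, -3, 8, 3] → max 8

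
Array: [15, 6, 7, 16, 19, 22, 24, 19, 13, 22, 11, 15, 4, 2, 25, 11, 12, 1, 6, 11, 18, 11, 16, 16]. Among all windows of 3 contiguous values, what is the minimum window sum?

18

15 6 7 → sum 28
6 7 16 → sum 29
7 16 19 → sum 42
16 19 22 → sum 57
19 22 24 → sum 65
22 24 19 → sum 65
24 19 13 → sum 56
19 13 22 → sum 54
13 22 11 → sum 46
22 11 15 → sum 48
11 15 4 → sum 30
15 4 2 → sum 21
4 2 25 → sum 31
2 25 11 → sum 38
25 11 12 → sum 48
11 12 1 → sum 24
12 1 6 → sum 19
1 6 11 → sum 18
6 11 18 → sum 35
11 18 11 → sum 40
18 11 16 → sum 45
11 16 16 → sum 43
Minimum of these is 18.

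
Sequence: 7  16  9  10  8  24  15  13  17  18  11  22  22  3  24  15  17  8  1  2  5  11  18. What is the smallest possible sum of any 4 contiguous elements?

[7, 16, 9, 10] → sum 42
[16, 9, 10, 8] → sum 43
[9, 10, 8, 24] → sum 51
[10, 8, 24, 15] → sum 57
[8, 24, 15, 13] → sum 60
[24, 15, 13, 17] → sum 69
[15, 13, 17, 18] → sum 63
[13, 17, 18, 11] → sum 59
[17, 18, 11, 22] → sum 68
[18, 11, 22, 22] → sum 73
[11, 22, 22, 3] → sum 58
[22, 22, 3, 24] → sum 71
[22, 3, 24, 15] → sum 64
[3, 24, 15, 17] → sum 59
[24, 15, 17, 8] → sum 64
[15, 17, 8, 1] → sum 41
[17, 8, 1, 2] → sum 28
[8, 1, 2, 5] → sum 16
[1, 2, 5, 11] → sum 19
[2, 5, 11, 18] → sum 36
Smallest of these is 16.

16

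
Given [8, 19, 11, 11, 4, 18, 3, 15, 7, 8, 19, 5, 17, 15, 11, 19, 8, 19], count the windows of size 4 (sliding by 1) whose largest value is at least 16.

14

(8, 19, 11, 11) → max 19  ≥ 16 ✓
(19, 11, 11, 4) → max 19  ≥ 16 ✓
(11, 11, 4, 18) → max 18  ≥ 16 ✓
(11, 4, 18, 3) → max 18  ≥ 16 ✓
(4, 18, 3, 15) → max 18  ≥ 16 ✓
(18, 3, 15, 7) → max 18  ≥ 16 ✓
(3, 15, 7, 8) → max 15
(15, 7, 8, 19) → max 19  ≥ 16 ✓
(7, 8, 19, 5) → max 19  ≥ 16 ✓
(8, 19, 5, 17) → max 19  ≥ 16 ✓
(19, 5, 17, 15) → max 19  ≥ 16 ✓
(5, 17, 15, 11) → max 17  ≥ 16 ✓
(17, 15, 11, 19) → max 19  ≥ 16 ✓
(15, 11, 19, 8) → max 19  ≥ 16 ✓
(11, 19, 8, 19) → max 19  ≥ 16 ✓
14 windows satisfy the condition.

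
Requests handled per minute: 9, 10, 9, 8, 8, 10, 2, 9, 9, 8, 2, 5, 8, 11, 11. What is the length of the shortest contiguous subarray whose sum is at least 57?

8

Extend right; whenever the sum reaches 57, record the length and shrink from the left:
add 9: running sum 9 < 57
add 10: running sum 19 < 57
add 9: running sum 28 < 57
add 8: running sum 36 < 57
add 8: running sum 44 < 57
add 10: running sum 54 < 57
add 2: running sum 56 < 57
add 9: shortest ending here [9, 10, 9, 8, 8, 10, 2, 9] sum 65, len 8
add 9: shortest ending here [10, 9, 8, 8, 10, 2, 9, 9] sum 65, len 8
add 8: shortest ending here [9, 8, 8, 10, 2, 9, 9, 8] sum 63, len 8
add 2: shortest ending here [9, 8, 8, 10, 2, 9, 9, 8, 2] sum 65, len 9
add 5: shortest ending here [8, 8, 10, 2, 9, 9, 8, 2, 5] sum 61, len 9
add 8: shortest ending here [8, 10, 2, 9, 9, 8, 2, 5, 8] sum 61, len 9
add 11: shortest ending here [10, 2, 9, 9, 8, 2, 5, 8, 11] sum 64, len 9
add 11: shortest ending here [9, 9, 8, 2, 5, 8, 11, 11] sum 63, len 8
Shortest qualifying length: 8.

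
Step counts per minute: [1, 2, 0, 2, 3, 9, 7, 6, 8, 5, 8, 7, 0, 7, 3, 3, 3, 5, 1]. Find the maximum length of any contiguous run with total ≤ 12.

5

Extend to the right; shrink from the left whenever the sum exceeds 12:
add 1: [1] sum 1, len 1
add 2: [1, 2] sum 3, len 2
add 0: [1, 2, 0] sum 3, len 3
add 2: [1, 2, 0, 2] sum 5, len 4
add 3: [1, 2, 0, 2, 3] sum 8, len 5
add 9: [3, 9] sum 12, len 2
add 7: [7] sum 7, len 1
add 6: [6] sum 6, len 1
add 8: [8] sum 8, len 1
add 5: [5] sum 5, len 1
add 8: [8] sum 8, len 1
add 7: [7] sum 7, len 1
add 0: [7, 0] sum 7, len 2
add 7: [0, 7] sum 7, len 2
add 3: [0, 7, 3] sum 10, len 3
add 3: [3, 3] sum 6, len 2
add 3: [3, 3, 3] sum 9, len 3
add 5: [3, 3, 5] sum 11, len 3
add 1: [3, 3, 5, 1] sum 12, len 4
Longest length seen: 5.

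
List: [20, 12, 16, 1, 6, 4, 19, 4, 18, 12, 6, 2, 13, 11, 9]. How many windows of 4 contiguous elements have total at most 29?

[20, 12, 16, 1] → sum 49
[12, 16, 1, 6] → sum 35
[16, 1, 6, 4] → sum 27  ≤ 29 ✓
[1, 6, 4, 19] → sum 30
[6, 4, 19, 4] → sum 33
[4, 19, 4, 18] → sum 45
[19, 4, 18, 12] → sum 53
[4, 18, 12, 6] → sum 40
[18, 12, 6, 2] → sum 38
[12, 6, 2, 13] → sum 33
[6, 2, 13, 11] → sum 32
[2, 13, 11, 9] → sum 35
1 window satisfy the condition.

1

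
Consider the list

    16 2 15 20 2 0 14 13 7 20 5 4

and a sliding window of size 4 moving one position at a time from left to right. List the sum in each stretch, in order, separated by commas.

16 2 15 20 → sum 53
2 15 20 2 → sum 39
15 20 2 0 → sum 37
20 2 0 14 → sum 36
2 0 14 13 → sum 29
0 14 13 7 → sum 34
14 13 7 20 → sum 54
13 7 20 5 → sum 45
7 20 5 4 → sum 36

53, 39, 37, 36, 29, 34, 54, 45, 36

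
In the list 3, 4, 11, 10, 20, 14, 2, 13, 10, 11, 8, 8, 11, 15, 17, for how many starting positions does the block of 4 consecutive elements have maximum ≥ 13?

9

(3, 4, 11, 10) → max 11
(4, 11, 10, 20) → max 20  ≥ 13 ✓
(11, 10, 20, 14) → max 20  ≥ 13 ✓
(10, 20, 14, 2) → max 20  ≥ 13 ✓
(20, 14, 2, 13) → max 20  ≥ 13 ✓
(14, 2, 13, 10) → max 14  ≥ 13 ✓
(2, 13, 10, 11) → max 13  ≥ 13 ✓
(13, 10, 11, 8) → max 13  ≥ 13 ✓
(10, 11, 8, 8) → max 11
(11, 8, 8, 11) → max 11
(8, 8, 11, 15) → max 15  ≥ 13 ✓
(8, 11, 15, 17) → max 17  ≥ 13 ✓
9 windows satisfy the condition.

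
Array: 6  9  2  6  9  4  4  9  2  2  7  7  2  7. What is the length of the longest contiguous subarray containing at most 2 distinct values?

6

add 6: window [6] (1 distinct), len 1
add 9: window [6, 9] (2 distinct), len 2
add 2: window [9, 2] (2 distinct), len 2
add 6: window [2, 6] (2 distinct), len 2
add 9: window [6, 9] (2 distinct), len 2
add 4: window [9, 4] (2 distinct), len 2
add 4: window [9, 4, 4] (2 distinct), len 3
add 9: window [9, 4, 4, 9] (2 distinct), len 4
add 2: window [9, 2] (2 distinct), len 2
add 2: window [9, 2, 2] (2 distinct), len 3
add 7: window [2, 2, 7] (2 distinct), len 3
add 7: window [2, 2, 7, 7] (2 distinct), len 4
add 2: window [2, 2, 7, 7, 2] (2 distinct), len 5
add 7: window [2, 2, 7, 7, 2, 7] (2 distinct), len 6
Longest length with ≤2 distinct: 6.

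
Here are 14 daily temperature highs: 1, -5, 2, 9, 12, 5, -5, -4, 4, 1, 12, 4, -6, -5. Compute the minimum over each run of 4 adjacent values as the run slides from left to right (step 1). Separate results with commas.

Sliding a size-4 window across the 14 values:
(1, -5, 2, 9) → min -5
(-5, 2, 9, 12) → min -5
(2, 9, 12, 5) → min 2
(9, 12, 5, -5) → min -5
(12, 5, -5, -4) → min -5
(5, -5, -4, 4) → min -5
(-5, -4, 4, 1) → min -5
(-4, 4, 1, 12) → min -4
(4, 1, 12, 4) → min 1
(1, 12, 4, -6) → min -6
(12, 4, -6, -5) → min -6

-5, -5, 2, -5, -5, -5, -5, -4, 1, -6, -6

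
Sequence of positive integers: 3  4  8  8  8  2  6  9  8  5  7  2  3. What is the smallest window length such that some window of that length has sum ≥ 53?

8

add 3: running sum 3 < 53
add 4: running sum 7 < 53
add 8: running sum 15 < 53
add 8: running sum 23 < 53
add 8: running sum 31 < 53
add 2: running sum 33 < 53
add 6: running sum 39 < 53
add 9: running sum 48 < 53
add 8: shortest ending here [4, 8, 8, 8, 2, 6, 9, 8] sum 53, len 8
add 5: shortest ending here [8, 8, 8, 2, 6, 9, 8, 5] sum 54, len 8
add 7: shortest ending here [8, 8, 2, 6, 9, 8, 5, 7] sum 53, len 8
add 2: shortest ending here [8, 8, 2, 6, 9, 8, 5, 7, 2] sum 55, len 9
add 3: shortest ending here [8, 8, 2, 6, 9, 8, 5, 7, 2, 3] sum 58, len 10
Shortest qualifying length: 8.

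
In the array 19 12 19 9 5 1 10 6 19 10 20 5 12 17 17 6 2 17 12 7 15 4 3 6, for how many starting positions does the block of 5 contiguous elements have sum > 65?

[19, 12, 19, 9, 5] → sum 64
[12, 19, 9, 5, 1] → sum 46
[19, 9, 5, 1, 10] → sum 44
[9, 5, 1, 10, 6] → sum 31
[5, 1, 10, 6, 19] → sum 41
[1, 10, 6, 19, 10] → sum 46
[10, 6, 19, 10, 20] → sum 65
[6, 19, 10, 20, 5] → sum 60
[19, 10, 20, 5, 12] → sum 66  > 65 ✓
[10, 20, 5, 12, 17] → sum 64
[20, 5, 12, 17, 17] → sum 71  > 65 ✓
[5, 12, 17, 17, 6] → sum 57
[12, 17, 17, 6, 2] → sum 54
[17, 17, 6, 2, 17] → sum 59
[17, 6, 2, 17, 12] → sum 54
[6, 2, 17, 12, 7] → sum 44
[2, 17, 12, 7, 15] → sum 53
[17, 12, 7, 15, 4] → sum 55
[12, 7, 15, 4, 3] → sum 41
[7, 15, 4, 3, 6] → sum 35
2 windows satisfy the condition.

2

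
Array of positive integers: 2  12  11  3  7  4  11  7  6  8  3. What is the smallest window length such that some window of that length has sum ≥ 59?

Extend right; whenever the sum reaches 59, record the length and shrink from the left:
add 2: running sum 2 < 59
add 12: running sum 14 < 59
add 11: running sum 25 < 59
add 3: running sum 28 < 59
add 7: running sum 35 < 59
add 4: running sum 39 < 59
add 11: running sum 50 < 59
add 7: running sum 57 < 59
add 6: shortest ending here [12, 11, 3, 7, 4, 11, 7, 6] sum 61, len 8
add 8: shortest ending here [12, 11, 3, 7, 4, 11, 7, 6, 8] sum 69, len 9
add 3: shortest ending here [11, 3, 7, 4, 11, 7, 6, 8, 3] sum 60, len 9
Shortest qualifying length: 8.

8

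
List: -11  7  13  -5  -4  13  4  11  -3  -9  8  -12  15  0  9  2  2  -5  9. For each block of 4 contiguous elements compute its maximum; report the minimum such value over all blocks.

[-11, 7, 13, -5] → max 13
[7, 13, -5, -4] → max 13
[13, -5, -4, 13] → max 13
[-5, -4, 13, 4] → max 13
[-4, 13, 4, 11] → max 13
[13, 4, 11, -3] → max 13
[4, 11, -3, -9] → max 11
[11, -3, -9, 8] → max 11
[-3, -9, 8, -12] → max 8
[-9, 8, -12, 15] → max 15
[8, -12, 15, 0] → max 15
[-12, 15, 0, 9] → max 15
[15, 0, 9, 2] → max 15
[0, 9, 2, 2] → max 9
[9, 2, 2, -5] → max 9
[2, 2, -5, 9] → max 9
Minimum of these is 8.

8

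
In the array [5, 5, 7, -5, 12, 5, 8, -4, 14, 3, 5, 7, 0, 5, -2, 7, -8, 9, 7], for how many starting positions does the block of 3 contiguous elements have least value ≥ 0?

6

5 5 7 → min 5  ≥ 0 ✓
5 7 -5 → min -5
7 -5 12 → min -5
-5 12 5 → min -5
12 5 8 → min 5  ≥ 0 ✓
5 8 -4 → min -4
8 -4 14 → min -4
-4 14 3 → min -4
14 3 5 → min 3  ≥ 0 ✓
3 5 7 → min 3  ≥ 0 ✓
5 7 0 → min 0  ≥ 0 ✓
7 0 5 → min 0  ≥ 0 ✓
0 5 -2 → min -2
5 -2 7 → min -2
-2 7 -8 → min -8
7 -8 9 → min -8
-8 9 7 → min -8
6 windows satisfy the condition.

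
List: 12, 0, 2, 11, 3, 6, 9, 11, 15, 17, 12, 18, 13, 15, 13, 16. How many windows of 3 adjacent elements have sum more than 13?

13

(12, 0, 2) → sum 14  > 13 ✓
(0, 2, 11) → sum 13
(2, 11, 3) → sum 16  > 13 ✓
(11, 3, 6) → sum 20  > 13 ✓
(3, 6, 9) → sum 18  > 13 ✓
(6, 9, 11) → sum 26  > 13 ✓
(9, 11, 15) → sum 35  > 13 ✓
(11, 15, 17) → sum 43  > 13 ✓
(15, 17, 12) → sum 44  > 13 ✓
(17, 12, 18) → sum 47  > 13 ✓
(12, 18, 13) → sum 43  > 13 ✓
(18, 13, 15) → sum 46  > 13 ✓
(13, 15, 13) → sum 41  > 13 ✓
(15, 13, 16) → sum 44  > 13 ✓
13 windows satisfy the condition.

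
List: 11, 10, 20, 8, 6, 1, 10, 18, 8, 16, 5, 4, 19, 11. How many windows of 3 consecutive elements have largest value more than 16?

8

11 10 20 → max 20  > 16 ✓
10 20 8 → max 20  > 16 ✓
20 8 6 → max 20  > 16 ✓
8 6 1 → max 8
6 1 10 → max 10
1 10 18 → max 18  > 16 ✓
10 18 8 → max 18  > 16 ✓
18 8 16 → max 18  > 16 ✓
8 16 5 → max 16
16 5 4 → max 16
5 4 19 → max 19  > 16 ✓
4 19 11 → max 19  > 16 ✓
8 windows satisfy the condition.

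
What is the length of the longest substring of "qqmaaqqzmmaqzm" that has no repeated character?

4

add q: [q] len 1
add q (repeat q, move left end past it): [q] len 1
add m: [q, m] len 2
add a: [q, m, a] len 3
add a (repeat a, move left end past it): [a] len 1
add q: [a, q] len 2
add q (repeat q, move left end past it): [q] len 1
add z: [q, z] len 2
add m: [q, z, m] len 3
add m (repeat m, move left end past it): [m] len 1
add a: [m, a] len 2
add q: [m, a, q] len 3
add z: [m, a, q, z] len 4
add m (repeat m, move left end past it): [a, q, z, m] len 4
Longest all-distinct length: 4.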